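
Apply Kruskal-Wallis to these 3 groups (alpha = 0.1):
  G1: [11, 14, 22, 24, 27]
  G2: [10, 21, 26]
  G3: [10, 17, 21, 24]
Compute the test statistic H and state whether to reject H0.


Step 1: Combine all N = 12 observations and assign midranks.
sorted (value, group, rank): (10,G2,1.5), (10,G3,1.5), (11,G1,3), (14,G1,4), (17,G3,5), (21,G2,6.5), (21,G3,6.5), (22,G1,8), (24,G1,9.5), (24,G3,9.5), (26,G2,11), (27,G1,12)
Step 2: Sum ranks within each group.
R_1 = 36.5 (n_1 = 5)
R_2 = 19 (n_2 = 3)
R_3 = 22.5 (n_3 = 4)
Step 3: H = 12/(N(N+1)) * sum(R_i^2/n_i) - 3(N+1)
     = 12/(12*13) * (36.5^2/5 + 19^2/3 + 22.5^2/4) - 3*13
     = 0.076923 * 513.346 - 39
     = 0.488141.
Step 4: Ties present; correction factor C = 1 - 18/(12^3 - 12) = 0.989510. Corrected H = 0.488141 / 0.989510 = 0.493316.
Step 5: Under H0, H ~ chi^2(2); p-value = 0.781408.
Step 6: alpha = 0.1. fail to reject H0.

H = 0.4933, df = 2, p = 0.781408, fail to reject H0.


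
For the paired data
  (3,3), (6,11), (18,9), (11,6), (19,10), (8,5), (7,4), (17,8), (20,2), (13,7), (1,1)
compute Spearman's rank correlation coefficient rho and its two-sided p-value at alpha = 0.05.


Step 1: Rank x and y separately (midranks; no ties here).
rank(x): 3->2, 6->3, 18->9, 11->6, 19->10, 8->5, 7->4, 17->8, 20->11, 13->7, 1->1
rank(y): 3->3, 11->11, 9->9, 6->6, 10->10, 5->5, 4->4, 8->8, 2->2, 7->7, 1->1
Step 2: d_i = R_x(i) - R_y(i); compute d_i^2.
  (2-3)^2=1, (3-11)^2=64, (9-9)^2=0, (6-6)^2=0, (10-10)^2=0, (5-5)^2=0, (4-4)^2=0, (8-8)^2=0, (11-2)^2=81, (7-7)^2=0, (1-1)^2=0
sum(d^2) = 146.
Step 3: rho = 1 - 6*146 / (11*(11^2 - 1)) = 1 - 876/1320 = 0.336364.
Step 4: Under H0, t = rho * sqrt((n-2)/(1-rho^2)) = 1.0715 ~ t(9).
Step 5: Two-sided p-value from the t-distribution with 9 df = 0.311824.
Step 6: alpha = 0.05. fail to reject H0.

rho = 0.3364, p = 0.311824, fail to reject H0 at alpha = 0.05.


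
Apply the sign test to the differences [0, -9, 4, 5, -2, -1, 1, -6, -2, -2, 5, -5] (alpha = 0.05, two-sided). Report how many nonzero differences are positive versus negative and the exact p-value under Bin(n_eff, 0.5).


Step 1: Discard zero differences. Original n = 12; n_eff = number of nonzero differences = 11.
Nonzero differences (with sign): -9, +4, +5, -2, -1, +1, -6, -2, -2, +5, -5
Step 2: Count signs: positive = 4, negative = 7.
Step 3: Under H0: P(positive) = 0.5, so the number of positives S ~ Bin(11, 0.5).
Step 4: Two-sided exact p-value = sum of Bin(11,0.5) probabilities at or below the observed probability = 0.548828.
Step 5: alpha = 0.05. fail to reject H0.

n_eff = 11, pos = 4, neg = 7, p = 0.548828, fail to reject H0.


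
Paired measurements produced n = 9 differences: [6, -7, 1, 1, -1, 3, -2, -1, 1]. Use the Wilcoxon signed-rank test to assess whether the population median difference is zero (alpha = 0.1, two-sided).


Step 1: Drop any zero differences (none here) and take |d_i|.
|d| = [6, 7, 1, 1, 1, 3, 2, 1, 1]
Step 2: Midrank |d_i| (ties get averaged ranks).
ranks: |6|->8, |7|->9, |1|->3, |1|->3, |1|->3, |3|->7, |2|->6, |1|->3, |1|->3
Step 3: Attach original signs; sum ranks with positive sign and with negative sign.
W+ = 8 + 3 + 3 + 7 + 3 = 24
W- = 9 + 3 + 6 + 3 = 21
(Check: W+ + W- = 45 should equal n(n+1)/2 = 45.)
Step 4: Test statistic W = min(W+, W-) = 21.
Step 5: Ties in |d|, so use the tie-corrected normal approximation.
        E[W] = n(n+1)/4 = 9*10/4 = 22.5.
        Tie groups: |d|=1 (t=5); sum(t^3 - t) = 120.
        Var[W] = n(n+1)(2n+1)/24 - sum(t^3-t)/48 = 1710/24 - 120/48 = 68.75.
        z = (W - E[W]) / sqrt(Var[W]) = (21 - 22.5) / 8.2916 = -0.1809.
        Two-sided p = 2*Phi(z) = 0.856441.
Step 6: alpha = 0.1. fail to reject H0.

W+ = 24, W- = 21, W = min = 21, p = 0.856441, fail to reject H0.


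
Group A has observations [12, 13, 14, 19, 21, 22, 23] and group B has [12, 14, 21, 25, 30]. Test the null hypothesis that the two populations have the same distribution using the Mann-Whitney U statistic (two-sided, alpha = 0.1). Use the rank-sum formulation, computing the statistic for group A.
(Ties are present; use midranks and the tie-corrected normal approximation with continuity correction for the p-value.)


Step 1: Combine and sort all 12 observations; assign midranks.
sorted (value, group): (12,X), (12,Y), (13,X), (14,X), (14,Y), (19,X), (21,X), (21,Y), (22,X), (23,X), (25,Y), (30,Y)
ranks: 12->1.5, 12->1.5, 13->3, 14->4.5, 14->4.5, 19->6, 21->7.5, 21->7.5, 22->9, 23->10, 25->11, 30->12
Step 2: Rank sum for X: R1 = 1.5 + 3 + 4.5 + 6 + 7.5 + 9 + 10 = 41.5.
Step 3: U_X = R1 - n1(n1+1)/2 = 41.5 - 7*8/2 = 41.5 - 28 = 13.5.
       U_Y = n1*n2 - U_X = 35 - 13.5 = 21.5.
Step 4: Ties are present, so use the tie-corrected normal approximation (with continuity correction) for the p-value.
Step 5: p-value = 0.567726; compare to alpha = 0.1. fail to reject H0.

U_X = 13.5, p = 0.567726, fail to reject H0 at alpha = 0.1.


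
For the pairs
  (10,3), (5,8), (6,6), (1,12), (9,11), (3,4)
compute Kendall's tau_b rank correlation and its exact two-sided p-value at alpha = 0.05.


Step 1: Enumerate the 15 unordered pairs (i,j) with i<j and classify each by sign(x_j-x_i) * sign(y_j-y_i).
  (1,2):dx=-5,dy=+5->D; (1,3):dx=-4,dy=+3->D; (1,4):dx=-9,dy=+9->D; (1,5):dx=-1,dy=+8->D
  (1,6):dx=-7,dy=+1->D; (2,3):dx=+1,dy=-2->D; (2,4):dx=-4,dy=+4->D; (2,5):dx=+4,dy=+3->C
  (2,6):dx=-2,dy=-4->C; (3,4):dx=-5,dy=+6->D; (3,5):dx=+3,dy=+5->C; (3,6):dx=-3,dy=-2->C
  (4,5):dx=+8,dy=-1->D; (4,6):dx=+2,dy=-8->D; (5,6):dx=-6,dy=-7->C
Step 2: C = 5, D = 10, total pairs = 15.
Step 3: tau = (C - D)/(n(n-1)/2) = (5 - 10)/15 = -0.333333.
Step 4: Exact two-sided p-value (enumerate n! = 720 permutations of y under H0): p = 0.469444.
Step 5: alpha = 0.05. fail to reject H0.

tau_b = -0.3333 (C=5, D=10), p = 0.469444, fail to reject H0.


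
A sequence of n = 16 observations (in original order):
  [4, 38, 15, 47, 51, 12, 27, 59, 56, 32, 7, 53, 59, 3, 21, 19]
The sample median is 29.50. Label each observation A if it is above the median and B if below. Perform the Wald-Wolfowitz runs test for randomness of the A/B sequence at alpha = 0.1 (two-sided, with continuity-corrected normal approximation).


Step 1: Compute median = 29.50; label A = above, B = below.
Labels in order: BABAABBAAABAABBB  (n_A = 8, n_B = 8)
Step 2: Count runs R = 9.
Step 3: Under H0 (random ordering), E[R] = 2*n_A*n_B/(n_A+n_B) + 1 = 2*8*8/16 + 1 = 9.0000.
        Var[R] = 2*n_A*n_B*(2*n_A*n_B - n_A - n_B) / ((n_A+n_B)^2 * (n_A+n_B-1)) = 14336/3840 = 3.7333.
        SD[R] = 1.9322.
Step 4: R = E[R], so z = 0 with no continuity correction.
Step 5: Two-sided p-value via normal approximation = 2*(1 - Phi(|z|)) = 1.000000.
Step 6: alpha = 0.1. fail to reject H0.

R = 9, z = 0.0000, p = 1.000000, fail to reject H0.


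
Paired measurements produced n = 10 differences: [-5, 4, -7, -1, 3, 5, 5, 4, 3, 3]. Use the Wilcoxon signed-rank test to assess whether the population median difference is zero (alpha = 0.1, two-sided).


Step 1: Drop any zero differences (none here) and take |d_i|.
|d| = [5, 4, 7, 1, 3, 5, 5, 4, 3, 3]
Step 2: Midrank |d_i| (ties get averaged ranks).
ranks: |5|->8, |4|->5.5, |7|->10, |1|->1, |3|->3, |5|->8, |5|->8, |4|->5.5, |3|->3, |3|->3
Step 3: Attach original signs; sum ranks with positive sign and with negative sign.
W+ = 5.5 + 3 + 8 + 8 + 5.5 + 3 + 3 = 36
W- = 8 + 10 + 1 = 19
(Check: W+ + W- = 55 should equal n(n+1)/2 = 55.)
Step 4: Test statistic W = min(W+, W-) = 19.
Step 5: Ties in |d|, so use the tie-corrected normal approximation.
        E[W] = n(n+1)/4 = 10*11/4 = 27.5.
        Tie groups: |d|=3 (t=3), |d|=4 (t=2), |d|=5 (t=3); sum(t^3 - t) = 54.
        Var[W] = n(n+1)(2n+1)/24 - sum(t^3-t)/48 = 2310/24 - 54/48 = 95.125.
        z = (W - E[W]) / sqrt(Var[W]) = (19 - 27.5) / 9.7532 = -0.8715.
        Two-sided p = 2*Phi(z) = 0.383477.
Step 6: alpha = 0.1. fail to reject H0.

W+ = 36, W- = 19, W = min = 19, p = 0.383477, fail to reject H0.


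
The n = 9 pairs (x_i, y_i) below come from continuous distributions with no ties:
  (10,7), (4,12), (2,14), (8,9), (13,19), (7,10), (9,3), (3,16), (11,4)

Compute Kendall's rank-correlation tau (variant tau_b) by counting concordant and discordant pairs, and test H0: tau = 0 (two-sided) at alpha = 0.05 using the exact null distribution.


Step 1: Enumerate the 36 unordered pairs (i,j) with i<j and classify each by sign(x_j-x_i) * sign(y_j-y_i).
  (1,2):dx=-6,dy=+5->D; (1,3):dx=-8,dy=+7->D; (1,4):dx=-2,dy=+2->D; (1,5):dx=+3,dy=+12->C
  (1,6):dx=-3,dy=+3->D; (1,7):dx=-1,dy=-4->C; (1,8):dx=-7,dy=+9->D; (1,9):dx=+1,dy=-3->D
  (2,3):dx=-2,dy=+2->D; (2,4):dx=+4,dy=-3->D; (2,5):dx=+9,dy=+7->C; (2,6):dx=+3,dy=-2->D
  (2,7):dx=+5,dy=-9->D; (2,8):dx=-1,dy=+4->D; (2,9):dx=+7,dy=-8->D; (3,4):dx=+6,dy=-5->D
  (3,5):dx=+11,dy=+5->C; (3,6):dx=+5,dy=-4->D; (3,7):dx=+7,dy=-11->D; (3,8):dx=+1,dy=+2->C
  (3,9):dx=+9,dy=-10->D; (4,5):dx=+5,dy=+10->C; (4,6):dx=-1,dy=+1->D; (4,7):dx=+1,dy=-6->D
  (4,8):dx=-5,dy=+7->D; (4,9):dx=+3,dy=-5->D; (5,6):dx=-6,dy=-9->C; (5,7):dx=-4,dy=-16->C
  (5,8):dx=-10,dy=-3->C; (5,9):dx=-2,dy=-15->C; (6,7):dx=+2,dy=-7->D; (6,8):dx=-4,dy=+6->D
  (6,9):dx=+4,dy=-6->D; (7,8):dx=-6,dy=+13->D; (7,9):dx=+2,dy=+1->C; (8,9):dx=+8,dy=-12->D
Step 2: C = 11, D = 25, total pairs = 36.
Step 3: tau = (C - D)/(n(n-1)/2) = (11 - 25)/36 = -0.388889.
Step 4: Exact two-sided p-value (enumerate n! = 362880 permutations of y under H0): p = 0.180181.
Step 5: alpha = 0.05. fail to reject H0.

tau_b = -0.3889 (C=11, D=25), p = 0.180181, fail to reject H0.


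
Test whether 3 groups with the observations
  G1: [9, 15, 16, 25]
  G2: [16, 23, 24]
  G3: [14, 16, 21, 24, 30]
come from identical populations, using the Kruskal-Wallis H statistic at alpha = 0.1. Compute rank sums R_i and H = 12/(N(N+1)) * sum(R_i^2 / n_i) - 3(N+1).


Step 1: Combine all N = 12 observations and assign midranks.
sorted (value, group, rank): (9,G1,1), (14,G3,2), (15,G1,3), (16,G1,5), (16,G2,5), (16,G3,5), (21,G3,7), (23,G2,8), (24,G2,9.5), (24,G3,9.5), (25,G1,11), (30,G3,12)
Step 2: Sum ranks within each group.
R_1 = 20 (n_1 = 4)
R_2 = 22.5 (n_2 = 3)
R_3 = 35.5 (n_3 = 5)
Step 3: H = 12/(N(N+1)) * sum(R_i^2/n_i) - 3(N+1)
     = 12/(12*13) * (20^2/4 + 22.5^2/3 + 35.5^2/5) - 3*13
     = 0.076923 * 520.8 - 39
     = 1.061538.
Step 4: Ties present; correction factor C = 1 - 30/(12^3 - 12) = 0.982517. Corrected H = 1.061538 / 0.982517 = 1.080427.
Step 5: Under H0, H ~ chi^2(2); p-value = 0.582624.
Step 6: alpha = 0.1. fail to reject H0.

H = 1.0804, df = 2, p = 0.582624, fail to reject H0.


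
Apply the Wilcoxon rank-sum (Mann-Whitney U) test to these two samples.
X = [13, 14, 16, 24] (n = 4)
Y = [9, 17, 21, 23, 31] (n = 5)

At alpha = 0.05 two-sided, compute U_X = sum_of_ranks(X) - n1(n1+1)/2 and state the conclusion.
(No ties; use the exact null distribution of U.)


Step 1: Combine and sort all 9 observations; assign midranks.
sorted (value, group): (9,Y), (13,X), (14,X), (16,X), (17,Y), (21,Y), (23,Y), (24,X), (31,Y)
ranks: 9->1, 13->2, 14->3, 16->4, 17->5, 21->6, 23->7, 24->8, 31->9
Step 2: Rank sum for X: R1 = 2 + 3 + 4 + 8 = 17.
Step 3: U_X = R1 - n1(n1+1)/2 = 17 - 4*5/2 = 17 - 10 = 7.
       U_Y = n1*n2 - U_X = 20 - 7 = 13.
Step 4: No ties, so the exact null distribution of U (based on enumerating the C(9,4) = 126 equally likely rank assignments) gives the two-sided p-value.
Step 5: p-value = 0.555556; compare to alpha = 0.05. fail to reject H0.

U_X = 7, p = 0.555556, fail to reject H0 at alpha = 0.05.


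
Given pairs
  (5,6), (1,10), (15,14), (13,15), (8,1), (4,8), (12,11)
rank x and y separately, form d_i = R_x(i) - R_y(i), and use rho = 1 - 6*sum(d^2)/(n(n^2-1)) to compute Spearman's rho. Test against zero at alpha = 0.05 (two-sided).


Step 1: Rank x and y separately (midranks; no ties here).
rank(x): 5->3, 1->1, 15->7, 13->6, 8->4, 4->2, 12->5
rank(y): 6->2, 10->4, 14->6, 15->7, 1->1, 8->3, 11->5
Step 2: d_i = R_x(i) - R_y(i); compute d_i^2.
  (3-2)^2=1, (1-4)^2=9, (7-6)^2=1, (6-7)^2=1, (4-1)^2=9, (2-3)^2=1, (5-5)^2=0
sum(d^2) = 22.
Step 3: rho = 1 - 6*22 / (7*(7^2 - 1)) = 1 - 132/336 = 0.607143.
Step 4: Under H0, t = rho * sqrt((n-2)/(1-rho^2)) = 1.7086 ~ t(5).
Step 5: Two-sided p-value from the t-distribution with 5 df = 0.148231.
Step 6: alpha = 0.05. fail to reject H0.

rho = 0.6071, p = 0.148231, fail to reject H0 at alpha = 0.05.


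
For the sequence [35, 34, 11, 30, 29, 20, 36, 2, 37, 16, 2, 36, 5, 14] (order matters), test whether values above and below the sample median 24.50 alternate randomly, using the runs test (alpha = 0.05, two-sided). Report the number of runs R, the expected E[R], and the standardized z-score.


Step 1: Compute median = 24.50; label A = above, B = below.
Labels in order: AABAABABABBABB  (n_A = 7, n_B = 7)
Step 2: Count runs R = 10.
Step 3: Under H0 (random ordering), E[R] = 2*n_A*n_B/(n_A+n_B) + 1 = 2*7*7/14 + 1 = 8.0000.
        Var[R] = 2*n_A*n_B*(2*n_A*n_B - n_A - n_B) / ((n_A+n_B)^2 * (n_A+n_B-1)) = 8232/2548 = 3.2308.
        SD[R] = 1.7974.
Step 4: Continuity-corrected z = (R - 0.5 - E[R]) / SD[R] = (10 - 0.5 - 8.0000) / 1.7974 = 0.8345.
Step 5: Two-sided p-value via normal approximation = 2*(1 - Phi(|z|)) = 0.403986.
Step 6: alpha = 0.05. fail to reject H0.

R = 10, z = 0.8345, p = 0.403986, fail to reject H0.


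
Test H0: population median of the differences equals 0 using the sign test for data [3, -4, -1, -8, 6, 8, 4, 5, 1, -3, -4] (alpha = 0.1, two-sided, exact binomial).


Step 1: Discard zero differences. Original n = 11; n_eff = number of nonzero differences = 11.
Nonzero differences (with sign): +3, -4, -1, -8, +6, +8, +4, +5, +1, -3, -4
Step 2: Count signs: positive = 6, negative = 5.
Step 3: Under H0: P(positive) = 0.5, so the number of positives S ~ Bin(11, 0.5).
Step 4: Two-sided exact p-value = sum of Bin(11,0.5) probabilities at or below the observed probability = 1.000000.
Step 5: alpha = 0.1. fail to reject H0.

n_eff = 11, pos = 6, neg = 5, p = 1.000000, fail to reject H0.


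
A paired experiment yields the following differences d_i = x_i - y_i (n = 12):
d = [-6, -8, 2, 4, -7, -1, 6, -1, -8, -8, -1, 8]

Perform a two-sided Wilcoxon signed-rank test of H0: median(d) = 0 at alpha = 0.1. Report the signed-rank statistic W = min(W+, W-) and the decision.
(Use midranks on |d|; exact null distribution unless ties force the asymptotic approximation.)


Step 1: Drop any zero differences (none here) and take |d_i|.
|d| = [6, 8, 2, 4, 7, 1, 6, 1, 8, 8, 1, 8]
Step 2: Midrank |d_i| (ties get averaged ranks).
ranks: |6|->6.5, |8|->10.5, |2|->4, |4|->5, |7|->8, |1|->2, |6|->6.5, |1|->2, |8|->10.5, |8|->10.5, |1|->2, |8|->10.5
Step 3: Attach original signs; sum ranks with positive sign and with negative sign.
W+ = 4 + 5 + 6.5 + 10.5 = 26
W- = 6.5 + 10.5 + 8 + 2 + 2 + 10.5 + 10.5 + 2 = 52
(Check: W+ + W- = 78 should equal n(n+1)/2 = 78.)
Step 4: Test statistic W = min(W+, W-) = 26.
Step 5: Ties in |d|, so use the tie-corrected normal approximation.
        E[W] = n(n+1)/4 = 12*13/4 = 39.
        Tie groups: |d|=1 (t=3), |d|=6 (t=2), |d|=8 (t=4); sum(t^3 - t) = 90.
        Var[W] = n(n+1)(2n+1)/24 - sum(t^3-t)/48 = 3900/24 - 90/48 = 160.625.
        z = (W - E[W]) / sqrt(Var[W]) = (26 - 39) / 12.6738 = -1.0257.
        Two-sided p = 2*Phi(z) = 0.305015.
Step 6: alpha = 0.1. fail to reject H0.

W+ = 26, W- = 52, W = min = 26, p = 0.305015, fail to reject H0.


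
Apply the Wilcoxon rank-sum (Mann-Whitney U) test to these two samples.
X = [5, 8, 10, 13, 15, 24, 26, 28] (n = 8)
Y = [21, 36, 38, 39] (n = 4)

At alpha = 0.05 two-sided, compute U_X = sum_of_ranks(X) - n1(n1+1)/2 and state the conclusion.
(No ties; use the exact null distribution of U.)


Step 1: Combine and sort all 12 observations; assign midranks.
sorted (value, group): (5,X), (8,X), (10,X), (13,X), (15,X), (21,Y), (24,X), (26,X), (28,X), (36,Y), (38,Y), (39,Y)
ranks: 5->1, 8->2, 10->3, 13->4, 15->5, 21->6, 24->7, 26->8, 28->9, 36->10, 38->11, 39->12
Step 2: Rank sum for X: R1 = 1 + 2 + 3 + 4 + 5 + 7 + 8 + 9 = 39.
Step 3: U_X = R1 - n1(n1+1)/2 = 39 - 8*9/2 = 39 - 36 = 3.
       U_Y = n1*n2 - U_X = 32 - 3 = 29.
Step 4: No ties, so the exact null distribution of U (based on enumerating the C(12,8) = 495 equally likely rank assignments) gives the two-sided p-value.
Step 5: p-value = 0.028283; compare to alpha = 0.05. reject H0.

U_X = 3, p = 0.028283, reject H0 at alpha = 0.05.


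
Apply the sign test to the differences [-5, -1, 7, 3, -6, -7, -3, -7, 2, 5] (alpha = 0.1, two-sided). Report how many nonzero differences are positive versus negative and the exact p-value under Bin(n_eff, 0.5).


Step 1: Discard zero differences. Original n = 10; n_eff = number of nonzero differences = 10.
Nonzero differences (with sign): -5, -1, +7, +3, -6, -7, -3, -7, +2, +5
Step 2: Count signs: positive = 4, negative = 6.
Step 3: Under H0: P(positive) = 0.5, so the number of positives S ~ Bin(10, 0.5).
Step 4: Two-sided exact p-value = sum of Bin(10,0.5) probabilities at or below the observed probability = 0.753906.
Step 5: alpha = 0.1. fail to reject H0.

n_eff = 10, pos = 4, neg = 6, p = 0.753906, fail to reject H0.


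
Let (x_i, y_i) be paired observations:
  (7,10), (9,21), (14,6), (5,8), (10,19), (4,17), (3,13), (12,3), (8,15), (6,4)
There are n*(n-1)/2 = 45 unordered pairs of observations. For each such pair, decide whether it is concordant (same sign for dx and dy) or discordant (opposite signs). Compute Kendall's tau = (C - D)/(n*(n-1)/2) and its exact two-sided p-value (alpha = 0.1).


Step 1: Enumerate the 45 unordered pairs (i,j) with i<j and classify each by sign(x_j-x_i) * sign(y_j-y_i).
  (1,2):dx=+2,dy=+11->C; (1,3):dx=+7,dy=-4->D; (1,4):dx=-2,dy=-2->C; (1,5):dx=+3,dy=+9->C
  (1,6):dx=-3,dy=+7->D; (1,7):dx=-4,dy=+3->D; (1,8):dx=+5,dy=-7->D; (1,9):dx=+1,dy=+5->C
  (1,10):dx=-1,dy=-6->C; (2,3):dx=+5,dy=-15->D; (2,4):dx=-4,dy=-13->C; (2,5):dx=+1,dy=-2->D
  (2,6):dx=-5,dy=-4->C; (2,7):dx=-6,dy=-8->C; (2,8):dx=+3,dy=-18->D; (2,9):dx=-1,dy=-6->C
  (2,10):dx=-3,dy=-17->C; (3,4):dx=-9,dy=+2->D; (3,5):dx=-4,dy=+13->D; (3,6):dx=-10,dy=+11->D
  (3,7):dx=-11,dy=+7->D; (3,8):dx=-2,dy=-3->C; (3,9):dx=-6,dy=+9->D; (3,10):dx=-8,dy=-2->C
  (4,5):dx=+5,dy=+11->C; (4,6):dx=-1,dy=+9->D; (4,7):dx=-2,dy=+5->D; (4,8):dx=+7,dy=-5->D
  (4,9):dx=+3,dy=+7->C; (4,10):dx=+1,dy=-4->D; (5,6):dx=-6,dy=-2->C; (5,7):dx=-7,dy=-6->C
  (5,8):dx=+2,dy=-16->D; (5,9):dx=-2,dy=-4->C; (5,10):dx=-4,dy=-15->C; (6,7):dx=-1,dy=-4->C
  (6,8):dx=+8,dy=-14->D; (6,9):dx=+4,dy=-2->D; (6,10):dx=+2,dy=-13->D; (7,8):dx=+9,dy=-10->D
  (7,9):dx=+5,dy=+2->C; (7,10):dx=+3,dy=-9->D; (8,9):dx=-4,dy=+12->D; (8,10):dx=-6,dy=+1->D
  (9,10):dx=-2,dy=-11->C
Step 2: C = 21, D = 24, total pairs = 45.
Step 3: tau = (C - D)/(n(n-1)/2) = (21 - 24)/45 = -0.066667.
Step 4: Exact two-sided p-value (enumerate n! = 3628800 permutations of y under H0): p = 0.861801.
Step 5: alpha = 0.1. fail to reject H0.

tau_b = -0.0667 (C=21, D=24), p = 0.861801, fail to reject H0.


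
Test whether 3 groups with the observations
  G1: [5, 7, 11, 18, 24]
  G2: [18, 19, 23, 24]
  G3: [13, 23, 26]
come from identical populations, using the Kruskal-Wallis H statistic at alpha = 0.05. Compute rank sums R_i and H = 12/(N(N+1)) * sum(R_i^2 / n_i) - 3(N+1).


Step 1: Combine all N = 12 observations and assign midranks.
sorted (value, group, rank): (5,G1,1), (7,G1,2), (11,G1,3), (13,G3,4), (18,G1,5.5), (18,G2,5.5), (19,G2,7), (23,G2,8.5), (23,G3,8.5), (24,G1,10.5), (24,G2,10.5), (26,G3,12)
Step 2: Sum ranks within each group.
R_1 = 22 (n_1 = 5)
R_2 = 31.5 (n_2 = 4)
R_3 = 24.5 (n_3 = 3)
Step 3: H = 12/(N(N+1)) * sum(R_i^2/n_i) - 3(N+1)
     = 12/(12*13) * (22^2/5 + 31.5^2/4 + 24.5^2/3) - 3*13
     = 0.076923 * 544.946 - 39
     = 2.918910.
Step 4: Ties present; correction factor C = 1 - 18/(12^3 - 12) = 0.989510. Corrected H = 2.918910 / 0.989510 = 2.949853.
Step 5: Under H0, H ~ chi^2(2); p-value = 0.228796.
Step 6: alpha = 0.05. fail to reject H0.

H = 2.9499, df = 2, p = 0.228796, fail to reject H0.


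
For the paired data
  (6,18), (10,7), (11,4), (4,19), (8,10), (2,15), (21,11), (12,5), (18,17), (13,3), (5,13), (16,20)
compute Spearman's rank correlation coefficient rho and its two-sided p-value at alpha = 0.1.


Step 1: Rank x and y separately (midranks; no ties here).
rank(x): 6->4, 10->6, 11->7, 4->2, 8->5, 2->1, 21->12, 12->8, 18->11, 13->9, 5->3, 16->10
rank(y): 18->10, 7->4, 4->2, 19->11, 10->5, 15->8, 11->6, 5->3, 17->9, 3->1, 13->7, 20->12
Step 2: d_i = R_x(i) - R_y(i); compute d_i^2.
  (4-10)^2=36, (6-4)^2=4, (7-2)^2=25, (2-11)^2=81, (5-5)^2=0, (1-8)^2=49, (12-6)^2=36, (8-3)^2=25, (11-9)^2=4, (9-1)^2=64, (3-7)^2=16, (10-12)^2=4
sum(d^2) = 344.
Step 3: rho = 1 - 6*344 / (12*(12^2 - 1)) = 1 - 2064/1716 = -0.202797.
Step 4: Under H0, t = rho * sqrt((n-2)/(1-rho^2)) = -0.6549 ~ t(10).
Step 5: Two-sided p-value from the t-distribution with 10 df = 0.527302.
Step 6: alpha = 0.1. fail to reject H0.

rho = -0.2028, p = 0.527302, fail to reject H0 at alpha = 0.1.


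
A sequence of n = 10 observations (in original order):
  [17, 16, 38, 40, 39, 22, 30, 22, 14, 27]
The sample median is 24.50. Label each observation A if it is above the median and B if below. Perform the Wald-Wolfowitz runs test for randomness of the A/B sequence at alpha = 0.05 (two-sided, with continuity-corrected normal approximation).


Step 1: Compute median = 24.50; label A = above, B = below.
Labels in order: BBAAABABBA  (n_A = 5, n_B = 5)
Step 2: Count runs R = 6.
Step 3: Under H0 (random ordering), E[R] = 2*n_A*n_B/(n_A+n_B) + 1 = 2*5*5/10 + 1 = 6.0000.
        Var[R] = 2*n_A*n_B*(2*n_A*n_B - n_A - n_B) / ((n_A+n_B)^2 * (n_A+n_B-1)) = 2000/900 = 2.2222.
        SD[R] = 1.4907.
Step 4: R = E[R], so z = 0 with no continuity correction.
Step 5: Two-sided p-value via normal approximation = 2*(1 - Phi(|z|)) = 1.000000.
Step 6: alpha = 0.05. fail to reject H0.

R = 6, z = 0.0000, p = 1.000000, fail to reject H0.


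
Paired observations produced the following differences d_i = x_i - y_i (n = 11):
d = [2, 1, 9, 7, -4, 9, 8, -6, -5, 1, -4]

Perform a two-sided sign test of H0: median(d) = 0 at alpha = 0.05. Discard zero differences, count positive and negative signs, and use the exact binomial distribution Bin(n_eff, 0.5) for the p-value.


Step 1: Discard zero differences. Original n = 11; n_eff = number of nonzero differences = 11.
Nonzero differences (with sign): +2, +1, +9, +7, -4, +9, +8, -6, -5, +1, -4
Step 2: Count signs: positive = 7, negative = 4.
Step 3: Under H0: P(positive) = 0.5, so the number of positives S ~ Bin(11, 0.5).
Step 4: Two-sided exact p-value = sum of Bin(11,0.5) probabilities at or below the observed probability = 0.548828.
Step 5: alpha = 0.05. fail to reject H0.

n_eff = 11, pos = 7, neg = 4, p = 0.548828, fail to reject H0.


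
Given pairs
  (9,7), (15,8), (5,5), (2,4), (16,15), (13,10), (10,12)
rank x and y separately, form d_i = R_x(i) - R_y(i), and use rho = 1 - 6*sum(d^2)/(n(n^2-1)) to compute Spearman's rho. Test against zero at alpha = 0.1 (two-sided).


Step 1: Rank x and y separately (midranks; no ties here).
rank(x): 9->3, 15->6, 5->2, 2->1, 16->7, 13->5, 10->4
rank(y): 7->3, 8->4, 5->2, 4->1, 15->7, 10->5, 12->6
Step 2: d_i = R_x(i) - R_y(i); compute d_i^2.
  (3-3)^2=0, (6-4)^2=4, (2-2)^2=0, (1-1)^2=0, (7-7)^2=0, (5-5)^2=0, (4-6)^2=4
sum(d^2) = 8.
Step 3: rho = 1 - 6*8 / (7*(7^2 - 1)) = 1 - 48/336 = 0.857143.
Step 4: Under H0, t = rho * sqrt((n-2)/(1-rho^2)) = 3.7210 ~ t(5).
Step 5: Two-sided p-value from the t-distribution with 5 df = 0.013697.
Step 6: alpha = 0.1. reject H0.

rho = 0.8571, p = 0.013697, reject H0 at alpha = 0.1.


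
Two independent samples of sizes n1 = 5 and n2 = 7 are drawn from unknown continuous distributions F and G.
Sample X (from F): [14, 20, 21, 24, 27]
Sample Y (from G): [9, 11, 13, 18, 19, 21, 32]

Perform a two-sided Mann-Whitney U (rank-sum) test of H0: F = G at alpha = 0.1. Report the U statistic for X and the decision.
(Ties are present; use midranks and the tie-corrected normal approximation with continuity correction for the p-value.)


Step 1: Combine and sort all 12 observations; assign midranks.
sorted (value, group): (9,Y), (11,Y), (13,Y), (14,X), (18,Y), (19,Y), (20,X), (21,X), (21,Y), (24,X), (27,X), (32,Y)
ranks: 9->1, 11->2, 13->3, 14->4, 18->5, 19->6, 20->7, 21->8.5, 21->8.5, 24->10, 27->11, 32->12
Step 2: Rank sum for X: R1 = 4 + 7 + 8.5 + 10 + 11 = 40.5.
Step 3: U_X = R1 - n1(n1+1)/2 = 40.5 - 5*6/2 = 40.5 - 15 = 25.5.
       U_Y = n1*n2 - U_X = 35 - 25.5 = 9.5.
Step 4: Ties are present, so use the tie-corrected normal approximation (with continuity correction) for the p-value.
Step 5: p-value = 0.222415; compare to alpha = 0.1. fail to reject H0.

U_X = 25.5, p = 0.222415, fail to reject H0 at alpha = 0.1.


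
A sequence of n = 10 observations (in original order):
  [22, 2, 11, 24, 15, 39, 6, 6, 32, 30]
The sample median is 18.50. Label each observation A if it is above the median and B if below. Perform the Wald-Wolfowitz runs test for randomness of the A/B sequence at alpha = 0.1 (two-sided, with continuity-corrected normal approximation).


Step 1: Compute median = 18.50; label A = above, B = below.
Labels in order: ABBABABBAA  (n_A = 5, n_B = 5)
Step 2: Count runs R = 7.
Step 3: Under H0 (random ordering), E[R] = 2*n_A*n_B/(n_A+n_B) + 1 = 2*5*5/10 + 1 = 6.0000.
        Var[R] = 2*n_A*n_B*(2*n_A*n_B - n_A - n_B) / ((n_A+n_B)^2 * (n_A+n_B-1)) = 2000/900 = 2.2222.
        SD[R] = 1.4907.
Step 4: Continuity-corrected z = (R - 0.5 - E[R]) / SD[R] = (7 - 0.5 - 6.0000) / 1.4907 = 0.3354.
Step 5: Two-sided p-value via normal approximation = 2*(1 - Phi(|z|)) = 0.737316.
Step 6: alpha = 0.1. fail to reject H0.

R = 7, z = 0.3354, p = 0.737316, fail to reject H0.


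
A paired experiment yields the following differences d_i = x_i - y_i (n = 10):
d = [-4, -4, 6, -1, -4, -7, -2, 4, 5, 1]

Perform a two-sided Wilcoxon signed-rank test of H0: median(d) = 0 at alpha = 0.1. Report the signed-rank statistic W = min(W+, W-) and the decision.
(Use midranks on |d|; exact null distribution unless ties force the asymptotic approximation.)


Step 1: Drop any zero differences (none here) and take |d_i|.
|d| = [4, 4, 6, 1, 4, 7, 2, 4, 5, 1]
Step 2: Midrank |d_i| (ties get averaged ranks).
ranks: |4|->5.5, |4|->5.5, |6|->9, |1|->1.5, |4|->5.5, |7|->10, |2|->3, |4|->5.5, |5|->8, |1|->1.5
Step 3: Attach original signs; sum ranks with positive sign and with negative sign.
W+ = 9 + 5.5 + 8 + 1.5 = 24
W- = 5.5 + 5.5 + 1.5 + 5.5 + 10 + 3 = 31
(Check: W+ + W- = 55 should equal n(n+1)/2 = 55.)
Step 4: Test statistic W = min(W+, W-) = 24.
Step 5: Ties in |d|, so use the tie-corrected normal approximation.
        E[W] = n(n+1)/4 = 10*11/4 = 27.5.
        Tie groups: |d|=1 (t=2), |d|=4 (t=4); sum(t^3 - t) = 66.
        Var[W] = n(n+1)(2n+1)/24 - sum(t^3-t)/48 = 2310/24 - 66/48 = 94.875.
        z = (W - E[W]) / sqrt(Var[W]) = (24 - 27.5) / 9.7404 = -0.3593.
        Two-sided p = 2*Phi(z) = 0.719349.
Step 6: alpha = 0.1. fail to reject H0.

W+ = 24, W- = 31, W = min = 24, p = 0.719349, fail to reject H0.


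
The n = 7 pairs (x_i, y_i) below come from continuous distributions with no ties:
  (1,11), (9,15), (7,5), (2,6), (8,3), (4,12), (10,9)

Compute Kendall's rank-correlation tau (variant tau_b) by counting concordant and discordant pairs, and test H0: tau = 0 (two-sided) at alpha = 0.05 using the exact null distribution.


Step 1: Enumerate the 21 unordered pairs (i,j) with i<j and classify each by sign(x_j-x_i) * sign(y_j-y_i).
  (1,2):dx=+8,dy=+4->C; (1,3):dx=+6,dy=-6->D; (1,4):dx=+1,dy=-5->D; (1,5):dx=+7,dy=-8->D
  (1,6):dx=+3,dy=+1->C; (1,7):dx=+9,dy=-2->D; (2,3):dx=-2,dy=-10->C; (2,4):dx=-7,dy=-9->C
  (2,5):dx=-1,dy=-12->C; (2,6):dx=-5,dy=-3->C; (2,7):dx=+1,dy=-6->D; (3,4):dx=-5,dy=+1->D
  (3,5):dx=+1,dy=-2->D; (3,6):dx=-3,dy=+7->D; (3,7):dx=+3,dy=+4->C; (4,5):dx=+6,dy=-3->D
  (4,6):dx=+2,dy=+6->C; (4,7):dx=+8,dy=+3->C; (5,6):dx=-4,dy=+9->D; (5,7):dx=+2,dy=+6->C
  (6,7):dx=+6,dy=-3->D
Step 2: C = 10, D = 11, total pairs = 21.
Step 3: tau = (C - D)/(n(n-1)/2) = (10 - 11)/21 = -0.047619.
Step 4: Exact two-sided p-value (enumerate n! = 5040 permutations of y under H0): p = 1.000000.
Step 5: alpha = 0.05. fail to reject H0.

tau_b = -0.0476 (C=10, D=11), p = 1.000000, fail to reject H0.


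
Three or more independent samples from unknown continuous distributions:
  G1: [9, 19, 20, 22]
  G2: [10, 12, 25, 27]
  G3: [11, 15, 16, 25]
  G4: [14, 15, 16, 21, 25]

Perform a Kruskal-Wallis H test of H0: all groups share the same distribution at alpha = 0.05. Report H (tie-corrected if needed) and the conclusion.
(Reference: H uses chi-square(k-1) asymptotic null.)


Step 1: Combine all N = 17 observations and assign midranks.
sorted (value, group, rank): (9,G1,1), (10,G2,2), (11,G3,3), (12,G2,4), (14,G4,5), (15,G3,6.5), (15,G4,6.5), (16,G3,8.5), (16,G4,8.5), (19,G1,10), (20,G1,11), (21,G4,12), (22,G1,13), (25,G2,15), (25,G3,15), (25,G4,15), (27,G2,17)
Step 2: Sum ranks within each group.
R_1 = 35 (n_1 = 4)
R_2 = 38 (n_2 = 4)
R_3 = 33 (n_3 = 4)
R_4 = 47 (n_4 = 5)
Step 3: H = 12/(N(N+1)) * sum(R_i^2/n_i) - 3(N+1)
     = 12/(17*18) * (35^2/4 + 38^2/4 + 33^2/4 + 47^2/5) - 3*18
     = 0.039216 * 1381.3 - 54
     = 0.168627.
Step 4: Ties present; correction factor C = 1 - 36/(17^3 - 17) = 0.992647. Corrected H = 0.168627 / 0.992647 = 0.169877.
Step 5: Under H0, H ~ chi^2(3); p-value = 0.982299.
Step 6: alpha = 0.05. fail to reject H0.

H = 0.1699, df = 3, p = 0.982299, fail to reject H0.


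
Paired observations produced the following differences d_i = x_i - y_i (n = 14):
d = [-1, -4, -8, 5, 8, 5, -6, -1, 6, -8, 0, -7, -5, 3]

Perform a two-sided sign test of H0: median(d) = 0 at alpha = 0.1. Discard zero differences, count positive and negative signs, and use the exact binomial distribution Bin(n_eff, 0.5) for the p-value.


Step 1: Discard zero differences. Original n = 14; n_eff = number of nonzero differences = 13.
Nonzero differences (with sign): -1, -4, -8, +5, +8, +5, -6, -1, +6, -8, -7, -5, +3
Step 2: Count signs: positive = 5, negative = 8.
Step 3: Under H0: P(positive) = 0.5, so the number of positives S ~ Bin(13, 0.5).
Step 4: Two-sided exact p-value = sum of Bin(13,0.5) probabilities at or below the observed probability = 0.581055.
Step 5: alpha = 0.1. fail to reject H0.

n_eff = 13, pos = 5, neg = 8, p = 0.581055, fail to reject H0.


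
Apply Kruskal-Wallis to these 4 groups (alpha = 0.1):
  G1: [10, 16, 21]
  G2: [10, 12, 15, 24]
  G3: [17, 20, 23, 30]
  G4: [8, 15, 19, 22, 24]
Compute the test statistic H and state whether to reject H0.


Step 1: Combine all N = 16 observations and assign midranks.
sorted (value, group, rank): (8,G4,1), (10,G1,2.5), (10,G2,2.5), (12,G2,4), (15,G2,5.5), (15,G4,5.5), (16,G1,7), (17,G3,8), (19,G4,9), (20,G3,10), (21,G1,11), (22,G4,12), (23,G3,13), (24,G2,14.5), (24,G4,14.5), (30,G3,16)
Step 2: Sum ranks within each group.
R_1 = 20.5 (n_1 = 3)
R_2 = 26.5 (n_2 = 4)
R_3 = 47 (n_3 = 4)
R_4 = 42 (n_4 = 5)
Step 3: H = 12/(N(N+1)) * sum(R_i^2/n_i) - 3(N+1)
     = 12/(16*17) * (20.5^2/3 + 26.5^2/4 + 47^2/4 + 42^2/5) - 3*17
     = 0.044118 * 1220.7 - 51
     = 2.854228.
Step 4: Ties present; correction factor C = 1 - 18/(16^3 - 16) = 0.995588. Corrected H = 2.854228 / 0.995588 = 2.866876.
Step 5: Under H0, H ~ chi^2(3); p-value = 0.412609.
Step 6: alpha = 0.1. fail to reject H0.

H = 2.8669, df = 3, p = 0.412609, fail to reject H0.


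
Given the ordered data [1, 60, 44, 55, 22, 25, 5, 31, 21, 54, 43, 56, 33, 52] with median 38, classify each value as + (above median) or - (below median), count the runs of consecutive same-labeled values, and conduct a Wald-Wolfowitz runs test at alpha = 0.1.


Step 1: Compute median = 38; label A = above, B = below.
Labels in order: BAAABBBBBAAABA  (n_A = 7, n_B = 7)
Step 2: Count runs R = 6.
Step 3: Under H0 (random ordering), E[R] = 2*n_A*n_B/(n_A+n_B) + 1 = 2*7*7/14 + 1 = 8.0000.
        Var[R] = 2*n_A*n_B*(2*n_A*n_B - n_A - n_B) / ((n_A+n_B)^2 * (n_A+n_B-1)) = 8232/2548 = 3.2308.
        SD[R] = 1.7974.
Step 4: Continuity-corrected z = (R + 0.5 - E[R]) / SD[R] = (6 + 0.5 - 8.0000) / 1.7974 = -0.8345.
Step 5: Two-sided p-value via normal approximation = 2*(1 - Phi(|z|)) = 0.403986.
Step 6: alpha = 0.1. fail to reject H0.

R = 6, z = -0.8345, p = 0.403986, fail to reject H0.


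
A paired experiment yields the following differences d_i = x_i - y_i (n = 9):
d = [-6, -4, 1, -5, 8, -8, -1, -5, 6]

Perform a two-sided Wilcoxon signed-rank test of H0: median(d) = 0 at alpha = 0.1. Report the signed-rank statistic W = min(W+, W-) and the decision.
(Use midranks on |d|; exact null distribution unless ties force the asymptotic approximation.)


Step 1: Drop any zero differences (none here) and take |d_i|.
|d| = [6, 4, 1, 5, 8, 8, 1, 5, 6]
Step 2: Midrank |d_i| (ties get averaged ranks).
ranks: |6|->6.5, |4|->3, |1|->1.5, |5|->4.5, |8|->8.5, |8|->8.5, |1|->1.5, |5|->4.5, |6|->6.5
Step 3: Attach original signs; sum ranks with positive sign and with negative sign.
W+ = 1.5 + 8.5 + 6.5 = 16.5
W- = 6.5 + 3 + 4.5 + 8.5 + 1.5 + 4.5 = 28.5
(Check: W+ + W- = 45 should equal n(n+1)/2 = 45.)
Step 4: Test statistic W = min(W+, W-) = 16.5.
Step 5: Ties in |d|, so use the tie-corrected normal approximation.
        E[W] = n(n+1)/4 = 9*10/4 = 22.5.
        Tie groups: |d|=1 (t=2), |d|=5 (t=2), |d|=6 (t=2), |d|=8 (t=2); sum(t^3 - t) = 24.
        Var[W] = n(n+1)(2n+1)/24 - sum(t^3-t)/48 = 1710/24 - 24/48 = 70.75.
        z = (W - E[W]) / sqrt(Var[W]) = (16.5 - 22.5) / 8.4113 = -0.7133.
        Two-sided p = 2*Phi(z) = 0.475644.
Step 6: alpha = 0.1. fail to reject H0.

W+ = 16.5, W- = 28.5, W = min = 16.5, p = 0.475644, fail to reject H0.


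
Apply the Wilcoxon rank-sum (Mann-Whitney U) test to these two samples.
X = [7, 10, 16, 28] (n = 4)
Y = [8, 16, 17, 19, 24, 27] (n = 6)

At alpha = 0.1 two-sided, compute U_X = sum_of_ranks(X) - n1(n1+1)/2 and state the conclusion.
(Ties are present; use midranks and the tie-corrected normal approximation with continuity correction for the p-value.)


Step 1: Combine and sort all 10 observations; assign midranks.
sorted (value, group): (7,X), (8,Y), (10,X), (16,X), (16,Y), (17,Y), (19,Y), (24,Y), (27,Y), (28,X)
ranks: 7->1, 8->2, 10->3, 16->4.5, 16->4.5, 17->6, 19->7, 24->8, 27->9, 28->10
Step 2: Rank sum for X: R1 = 1 + 3 + 4.5 + 10 = 18.5.
Step 3: U_X = R1 - n1(n1+1)/2 = 18.5 - 4*5/2 = 18.5 - 10 = 8.5.
       U_Y = n1*n2 - U_X = 24 - 8.5 = 15.5.
Step 4: Ties are present, so use the tie-corrected normal approximation (with continuity correction) for the p-value.
Step 5: p-value = 0.521166; compare to alpha = 0.1. fail to reject H0.

U_X = 8.5, p = 0.521166, fail to reject H0 at alpha = 0.1.


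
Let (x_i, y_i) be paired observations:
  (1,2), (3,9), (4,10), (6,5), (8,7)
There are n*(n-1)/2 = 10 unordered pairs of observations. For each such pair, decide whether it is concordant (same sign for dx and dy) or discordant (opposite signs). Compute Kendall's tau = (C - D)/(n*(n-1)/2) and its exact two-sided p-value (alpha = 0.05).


Step 1: Enumerate the 10 unordered pairs (i,j) with i<j and classify each by sign(x_j-x_i) * sign(y_j-y_i).
  (1,2):dx=+2,dy=+7->C; (1,3):dx=+3,dy=+8->C; (1,4):dx=+5,dy=+3->C; (1,5):dx=+7,dy=+5->C
  (2,3):dx=+1,dy=+1->C; (2,4):dx=+3,dy=-4->D; (2,5):dx=+5,dy=-2->D; (3,4):dx=+2,dy=-5->D
  (3,5):dx=+4,dy=-3->D; (4,5):dx=+2,dy=+2->C
Step 2: C = 6, D = 4, total pairs = 10.
Step 3: tau = (C - D)/(n(n-1)/2) = (6 - 4)/10 = 0.200000.
Step 4: Exact two-sided p-value (enumerate n! = 120 permutations of y under H0): p = 0.816667.
Step 5: alpha = 0.05. fail to reject H0.

tau_b = 0.2000 (C=6, D=4), p = 0.816667, fail to reject H0.


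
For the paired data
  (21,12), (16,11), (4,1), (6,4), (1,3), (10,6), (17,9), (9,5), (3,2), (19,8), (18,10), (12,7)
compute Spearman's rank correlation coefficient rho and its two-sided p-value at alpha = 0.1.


Step 1: Rank x and y separately (midranks; no ties here).
rank(x): 21->12, 16->8, 4->3, 6->4, 1->1, 10->6, 17->9, 9->5, 3->2, 19->11, 18->10, 12->7
rank(y): 12->12, 11->11, 1->1, 4->4, 3->3, 6->6, 9->9, 5->5, 2->2, 8->8, 10->10, 7->7
Step 2: d_i = R_x(i) - R_y(i); compute d_i^2.
  (12-12)^2=0, (8-11)^2=9, (3-1)^2=4, (4-4)^2=0, (1-3)^2=4, (6-6)^2=0, (9-9)^2=0, (5-5)^2=0, (2-2)^2=0, (11-8)^2=9, (10-10)^2=0, (7-7)^2=0
sum(d^2) = 26.
Step 3: rho = 1 - 6*26 / (12*(12^2 - 1)) = 1 - 156/1716 = 0.909091.
Step 4: Under H0, t = rho * sqrt((n-2)/(1-rho^2)) = 6.9007 ~ t(10).
Step 5: Two-sided p-value from the t-distribution with 10 df = 0.000042.
Step 6: alpha = 0.1. reject H0.

rho = 0.9091, p = 0.000042, reject H0 at alpha = 0.1.


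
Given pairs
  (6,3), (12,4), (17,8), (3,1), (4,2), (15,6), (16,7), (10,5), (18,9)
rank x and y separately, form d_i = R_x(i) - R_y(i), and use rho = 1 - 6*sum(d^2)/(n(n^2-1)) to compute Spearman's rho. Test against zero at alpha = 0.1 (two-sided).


Step 1: Rank x and y separately (midranks; no ties here).
rank(x): 6->3, 12->5, 17->8, 3->1, 4->2, 15->6, 16->7, 10->4, 18->9
rank(y): 3->3, 4->4, 8->8, 1->1, 2->2, 6->6, 7->7, 5->5, 9->9
Step 2: d_i = R_x(i) - R_y(i); compute d_i^2.
  (3-3)^2=0, (5-4)^2=1, (8-8)^2=0, (1-1)^2=0, (2-2)^2=0, (6-6)^2=0, (7-7)^2=0, (4-5)^2=1, (9-9)^2=0
sum(d^2) = 2.
Step 3: rho = 1 - 6*2 / (9*(9^2 - 1)) = 1 - 12/720 = 0.983333.
Step 4: Under H0, t = rho * sqrt((n-2)/(1-rho^2)) = 14.3096 ~ t(7).
Step 5: Two-sided p-value from the t-distribution with 7 df = 0.000002.
Step 6: alpha = 0.1. reject H0.

rho = 0.9833, p = 0.000002, reject H0 at alpha = 0.1.


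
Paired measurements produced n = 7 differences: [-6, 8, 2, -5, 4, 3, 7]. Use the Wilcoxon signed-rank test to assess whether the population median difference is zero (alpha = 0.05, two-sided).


Step 1: Drop any zero differences (none here) and take |d_i|.
|d| = [6, 8, 2, 5, 4, 3, 7]
Step 2: Midrank |d_i| (ties get averaged ranks).
ranks: |6|->5, |8|->7, |2|->1, |5|->4, |4|->3, |3|->2, |7|->6
Step 3: Attach original signs; sum ranks with positive sign and with negative sign.
W+ = 7 + 1 + 3 + 2 + 6 = 19
W- = 5 + 4 = 9
(Check: W+ + W- = 28 should equal n(n+1)/2 = 28.)
Step 4: Test statistic W = min(W+, W-) = 9.
Step 5: No ties, so the exact null distribution over the 2^7 = 128 sign assignments gives the two-sided p-value = 0.468750.
Step 6: alpha = 0.05. fail to reject H0.

W+ = 19, W- = 9, W = min = 9, p = 0.468750, fail to reject H0.


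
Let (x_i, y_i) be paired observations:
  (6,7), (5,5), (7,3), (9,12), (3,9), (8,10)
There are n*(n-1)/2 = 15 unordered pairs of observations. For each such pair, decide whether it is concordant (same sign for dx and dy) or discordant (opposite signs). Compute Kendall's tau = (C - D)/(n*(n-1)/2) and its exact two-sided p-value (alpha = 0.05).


Step 1: Enumerate the 15 unordered pairs (i,j) with i<j and classify each by sign(x_j-x_i) * sign(y_j-y_i).
  (1,2):dx=-1,dy=-2->C; (1,3):dx=+1,dy=-4->D; (1,4):dx=+3,dy=+5->C; (1,5):dx=-3,dy=+2->D
  (1,6):dx=+2,dy=+3->C; (2,3):dx=+2,dy=-2->D; (2,4):dx=+4,dy=+7->C; (2,5):dx=-2,dy=+4->D
  (2,6):dx=+3,dy=+5->C; (3,4):dx=+2,dy=+9->C; (3,5):dx=-4,dy=+6->D; (3,6):dx=+1,dy=+7->C
  (4,5):dx=-6,dy=-3->C; (4,6):dx=-1,dy=-2->C; (5,6):dx=+5,dy=+1->C
Step 2: C = 10, D = 5, total pairs = 15.
Step 3: tau = (C - D)/(n(n-1)/2) = (10 - 5)/15 = 0.333333.
Step 4: Exact two-sided p-value (enumerate n! = 720 permutations of y under H0): p = 0.469444.
Step 5: alpha = 0.05. fail to reject H0.

tau_b = 0.3333 (C=10, D=5), p = 0.469444, fail to reject H0.


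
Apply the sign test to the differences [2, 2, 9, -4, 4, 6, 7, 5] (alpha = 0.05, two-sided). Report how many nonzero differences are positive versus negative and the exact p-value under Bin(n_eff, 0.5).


Step 1: Discard zero differences. Original n = 8; n_eff = number of nonzero differences = 8.
Nonzero differences (with sign): +2, +2, +9, -4, +4, +6, +7, +5
Step 2: Count signs: positive = 7, negative = 1.
Step 3: Under H0: P(positive) = 0.5, so the number of positives S ~ Bin(8, 0.5).
Step 4: Two-sided exact p-value = sum of Bin(8,0.5) probabilities at or below the observed probability = 0.070312.
Step 5: alpha = 0.05. fail to reject H0.

n_eff = 8, pos = 7, neg = 1, p = 0.070312, fail to reject H0.


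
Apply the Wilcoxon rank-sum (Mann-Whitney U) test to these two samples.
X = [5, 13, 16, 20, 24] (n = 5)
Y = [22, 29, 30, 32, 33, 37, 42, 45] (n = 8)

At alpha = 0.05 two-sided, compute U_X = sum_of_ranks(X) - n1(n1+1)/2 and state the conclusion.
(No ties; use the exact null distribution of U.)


Step 1: Combine and sort all 13 observations; assign midranks.
sorted (value, group): (5,X), (13,X), (16,X), (20,X), (22,Y), (24,X), (29,Y), (30,Y), (32,Y), (33,Y), (37,Y), (42,Y), (45,Y)
ranks: 5->1, 13->2, 16->3, 20->4, 22->5, 24->6, 29->7, 30->8, 32->9, 33->10, 37->11, 42->12, 45->13
Step 2: Rank sum for X: R1 = 1 + 2 + 3 + 4 + 6 = 16.
Step 3: U_X = R1 - n1(n1+1)/2 = 16 - 5*6/2 = 16 - 15 = 1.
       U_Y = n1*n2 - U_X = 40 - 1 = 39.
Step 4: No ties, so the exact null distribution of U (based on enumerating the C(13,5) = 1287 equally likely rank assignments) gives the two-sided p-value.
Step 5: p-value = 0.003108; compare to alpha = 0.05. reject H0.

U_X = 1, p = 0.003108, reject H0 at alpha = 0.05.
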